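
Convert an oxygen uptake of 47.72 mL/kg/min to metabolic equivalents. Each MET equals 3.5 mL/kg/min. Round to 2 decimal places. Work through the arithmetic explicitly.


One MET = 3.5 mL/kg/min
Number of METs = 47.72 / 3.5
= 13.63 METs

13.63 METs


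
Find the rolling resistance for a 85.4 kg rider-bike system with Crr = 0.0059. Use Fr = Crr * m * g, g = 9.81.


m * g = 85.4 * 9.81 = 837.774 N
Fr = 0.0059 * 837.774 = 4.943 N

4.943 N


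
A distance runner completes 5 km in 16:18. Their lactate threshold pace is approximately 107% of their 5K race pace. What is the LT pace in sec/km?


Convert to seconds: 16 min 18 s = 978 s
Pace per km = 978 / 5 = 195.6 s/km
LT pace = 195.6 * 1.07 = 209.29 s/km

209.29 s/km


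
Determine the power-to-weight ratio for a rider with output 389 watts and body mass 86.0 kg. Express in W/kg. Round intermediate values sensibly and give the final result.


P/W = 389 / 86.0 = 4.523 W/kg

4.523 W/kg


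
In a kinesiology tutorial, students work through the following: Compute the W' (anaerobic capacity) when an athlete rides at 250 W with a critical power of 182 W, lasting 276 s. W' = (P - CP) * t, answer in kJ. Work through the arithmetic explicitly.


Above-CP power = 68 W
Duration = 276 s
W' = 68 * 276 = 18768 J
Convert: 18768 / 1000 = 18.768 kJ

18.768 kJ


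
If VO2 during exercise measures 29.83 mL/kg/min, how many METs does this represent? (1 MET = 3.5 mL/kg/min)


METs = VO2 / 3.5 = 29.83 / 3.5 = 8.52

8.52 METs


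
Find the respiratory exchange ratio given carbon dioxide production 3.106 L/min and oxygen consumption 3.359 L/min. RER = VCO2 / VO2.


VCO2 = 3.106 L/min
VO2 = 3.359 L/min
RER = 3.106 / 3.359 = 0.9247

0.9247


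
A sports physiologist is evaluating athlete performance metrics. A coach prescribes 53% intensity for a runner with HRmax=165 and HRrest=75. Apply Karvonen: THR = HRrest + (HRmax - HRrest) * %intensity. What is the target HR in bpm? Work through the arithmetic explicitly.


Heart rate reserve = 165 - 75 = 90
Intensity fraction = 53 / 100 = 0.53
THR = 75 + 90 * 0.53 = 122.7 bpm

122.7 bpm


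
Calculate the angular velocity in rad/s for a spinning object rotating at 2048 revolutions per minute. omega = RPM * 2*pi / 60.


omega = RPM * 2*pi / 60
= 2048 * 6.28318531 / 60
= 214.466 rad/s

214.466 rad/s


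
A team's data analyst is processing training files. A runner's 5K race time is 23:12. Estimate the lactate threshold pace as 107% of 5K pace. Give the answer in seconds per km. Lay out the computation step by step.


Total race time = 23*60 + 12 = 1392 seconds
5K pace = 1392 / 5 = 278.4 sec/km
LT pace = 278.4 * 1.07 = 297.89 sec/km

297.89 s/km


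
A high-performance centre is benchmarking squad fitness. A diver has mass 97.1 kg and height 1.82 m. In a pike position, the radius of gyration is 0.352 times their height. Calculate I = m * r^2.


r = 0.352 * 1.82 = 0.64064 m
I = m * r^2 = 97.1 * 0.41042 = 39.852 kg*m^2

39.852 kg*m^2


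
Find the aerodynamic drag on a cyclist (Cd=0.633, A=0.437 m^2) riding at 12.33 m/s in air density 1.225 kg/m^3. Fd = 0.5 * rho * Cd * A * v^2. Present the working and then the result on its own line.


Fd = 0.5 * 1.225 * 0.633 * 0.437 * 12.33^2
= 0.5 * 1.225 * 0.633 * 0.437 * 152.0289
= 25.758 N

25.758 N


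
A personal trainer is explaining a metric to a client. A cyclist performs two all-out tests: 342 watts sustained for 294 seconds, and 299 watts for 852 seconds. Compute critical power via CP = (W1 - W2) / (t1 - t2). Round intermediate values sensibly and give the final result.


W1 = P1 * t1 = 342 * 294 = 100548 J
W2 = P2 * t2 = 299 * 852 = 254748 J
CP = (100548 - 254748) / (294 - 852)
= 276.34 W

276.34 W


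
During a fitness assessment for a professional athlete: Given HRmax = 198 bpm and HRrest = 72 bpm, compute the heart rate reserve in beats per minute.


Heart rate reserve = maximum HR minus resting HR
HRR = 198 - 72 = 126 bpm

126 bpm


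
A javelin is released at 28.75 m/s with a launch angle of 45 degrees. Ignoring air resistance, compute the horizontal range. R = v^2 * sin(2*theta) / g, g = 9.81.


Launch speed squared = 826.5625
sin(2 * 45 deg) = 1.0
Range = 826.5625 * 1.0 / 9.81
= 84.257 m

84.257 m


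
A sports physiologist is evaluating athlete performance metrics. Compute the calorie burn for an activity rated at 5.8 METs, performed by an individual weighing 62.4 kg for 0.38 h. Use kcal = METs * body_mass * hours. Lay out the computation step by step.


Product of METs and mass = 5.8 * 62.4 = 361.92
Total kcal = 361.92 * 0.38 = 137.53 kcal

137.53 kcal


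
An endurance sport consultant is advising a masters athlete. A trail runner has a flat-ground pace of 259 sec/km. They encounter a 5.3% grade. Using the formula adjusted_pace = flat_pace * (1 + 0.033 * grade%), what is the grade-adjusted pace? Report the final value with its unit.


Grade factor = 1 + 0.033 * 5.3 = 1.1749
Adjusted = 259 * 1.1749 = 304.3 sec/km

304.3 s/km


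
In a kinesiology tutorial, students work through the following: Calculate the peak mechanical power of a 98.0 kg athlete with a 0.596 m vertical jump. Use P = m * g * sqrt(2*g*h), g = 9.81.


First, sqrt(2gh) = sqrt(2 * 9.81 * 0.596)
= sqrt(11.69352) = 3.419579 m/s
Power = 98.0 * 9.81 * 3.419579 = 3287.51 W

3287.51 W


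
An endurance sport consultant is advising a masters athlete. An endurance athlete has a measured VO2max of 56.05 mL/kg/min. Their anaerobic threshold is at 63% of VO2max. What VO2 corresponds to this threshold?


Anaerobic threshold VO2 = VO2max * 63%
= 56.05 * 0.63
= 35.31 mL/kg/min

35.31 mL/kg/min


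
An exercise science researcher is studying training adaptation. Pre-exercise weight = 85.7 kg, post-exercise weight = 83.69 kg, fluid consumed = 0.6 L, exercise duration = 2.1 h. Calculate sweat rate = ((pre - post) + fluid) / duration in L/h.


Weight loss = 85.7 - 83.69 = 2.01 kg (approx L)
Total sweat = 2.01 + 0.6 = 2.61 L
Sweat rate = 2.61 / 2.1 = 1.243 L/h

1.243 L/h


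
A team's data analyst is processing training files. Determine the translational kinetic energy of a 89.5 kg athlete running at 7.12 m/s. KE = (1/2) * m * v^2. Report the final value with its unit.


KE = 0.5 * m * v^2
= 0.5 * 89.5 * 7.12^2
= 0.5 * 89.5 * 50.6944
= 2268.57 J

2268.57 J


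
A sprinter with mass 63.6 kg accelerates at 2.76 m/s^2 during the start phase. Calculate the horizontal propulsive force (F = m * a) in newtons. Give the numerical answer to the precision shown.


F = m * a
= 63.6 * 2.76
= 175.54 N

175.54 N


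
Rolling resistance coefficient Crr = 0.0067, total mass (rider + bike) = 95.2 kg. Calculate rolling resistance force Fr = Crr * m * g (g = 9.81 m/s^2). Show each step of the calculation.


Fr = Crr * m * g
= 0.0067 * 95.2 * 9.81
= 6.257 N

6.257 N


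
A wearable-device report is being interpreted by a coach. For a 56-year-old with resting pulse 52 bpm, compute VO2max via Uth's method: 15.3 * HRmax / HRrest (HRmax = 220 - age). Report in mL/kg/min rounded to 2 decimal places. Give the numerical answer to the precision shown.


Step 1: HRmax = 220 - 56 = 164 bpm
Step 2: Ratio = 164 / 52 = 3.1538
Step 3: VO2max = 15.3 * 3.1538 = 48.25 mL/kg/min

48.25 mL/kg/min


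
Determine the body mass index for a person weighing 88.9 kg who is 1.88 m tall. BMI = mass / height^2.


BMI = mass / height^2
= 88.9 / 1.88^2
= 88.9 / 3.5344
= 25.15 kg/m^2

25.15 kg/m^2


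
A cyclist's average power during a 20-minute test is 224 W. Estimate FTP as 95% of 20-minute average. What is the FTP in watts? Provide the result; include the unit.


FTP = 20-min power * 0.95
= 224 * 0.95
= 212.8 W

212.8 W


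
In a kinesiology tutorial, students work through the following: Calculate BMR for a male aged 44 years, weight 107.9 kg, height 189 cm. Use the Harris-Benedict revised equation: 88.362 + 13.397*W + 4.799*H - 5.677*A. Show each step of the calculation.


Substituting values:
W term = 13.397 * 107.9 = 1445.5363
H term = 4.799 * 189 = 907.011
A term = 5.677 * 44 = 249.788
BMR = 2191.12 kcal/day

2191.12 kcal/day


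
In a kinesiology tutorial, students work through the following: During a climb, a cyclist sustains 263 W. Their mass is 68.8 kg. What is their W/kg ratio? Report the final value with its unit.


Power-to-weight = 263 W / 68.8 kg
= 3.823 W/kg

3.823 W/kg


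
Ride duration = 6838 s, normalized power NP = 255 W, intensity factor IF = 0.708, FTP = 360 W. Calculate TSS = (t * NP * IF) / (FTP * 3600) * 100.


Numerator = 6838 * 255 * 0.708 = 1234532.52
Denominator = 360 * 3600 = 1296000
TSS = 1234532.52 / 1296000 * 100
= 95.26

95.26 TSS


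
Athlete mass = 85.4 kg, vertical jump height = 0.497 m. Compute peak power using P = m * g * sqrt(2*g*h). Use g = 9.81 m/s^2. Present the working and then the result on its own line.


sqrt(2 * 9.81 * 0.497) = sqrt(9.75114) = 3.122682 m/s
P = 85.4 * 9.81 * 3.122682
= 2616.1 W

2616.1 W


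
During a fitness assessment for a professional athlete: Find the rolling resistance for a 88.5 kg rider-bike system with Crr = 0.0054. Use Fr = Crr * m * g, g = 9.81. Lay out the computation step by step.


m * g = 88.5 * 9.81 = 868.185 N
Fr = 0.0054 * 868.185 = 4.688 N

4.688 N


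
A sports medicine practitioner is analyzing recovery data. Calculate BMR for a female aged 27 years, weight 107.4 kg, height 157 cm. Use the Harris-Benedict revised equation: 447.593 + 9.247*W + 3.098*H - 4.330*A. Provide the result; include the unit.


Substituting values:
W term = 9.247 * 107.4 = 993.1278
H term = 3.098 * 157 = 486.386
A term = 4.330 * 27 = 116.91
BMR = 1810.2 kcal/day

1810.2 kcal/day


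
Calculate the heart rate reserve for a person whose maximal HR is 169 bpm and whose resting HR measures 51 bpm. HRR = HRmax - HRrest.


HRmax = 169 bpm
HRrest = 51 bpm
HRR = 169 - 51 = 118 bpm

118 bpm


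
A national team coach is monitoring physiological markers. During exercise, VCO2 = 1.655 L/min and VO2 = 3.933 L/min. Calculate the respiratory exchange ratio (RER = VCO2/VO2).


RER = VCO2 / VO2
= 1.655 / 3.933
= 0.4208

0.4208


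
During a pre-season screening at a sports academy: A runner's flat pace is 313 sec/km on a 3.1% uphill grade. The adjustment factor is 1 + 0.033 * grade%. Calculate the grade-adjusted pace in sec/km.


Factor = 1 + 0.033 * 3.1 = 1.1023
Adjusted pace = 313 * 1.1023
= 345.02 sec/km

345.02 s/km


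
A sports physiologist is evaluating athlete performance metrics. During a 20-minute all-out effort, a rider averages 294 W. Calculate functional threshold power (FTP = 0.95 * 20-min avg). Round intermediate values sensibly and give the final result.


FTP = 0.95 * 294
= 279.3 W

279.3 W


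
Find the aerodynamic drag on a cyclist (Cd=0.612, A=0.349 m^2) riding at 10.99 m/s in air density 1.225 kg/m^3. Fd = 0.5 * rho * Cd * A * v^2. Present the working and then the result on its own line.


Fd = 0.5 * 1.225 * 0.612 * 0.349 * 10.99^2
= 0.5 * 1.225 * 0.612 * 0.349 * 120.7801
= 15.801 N

15.801 N


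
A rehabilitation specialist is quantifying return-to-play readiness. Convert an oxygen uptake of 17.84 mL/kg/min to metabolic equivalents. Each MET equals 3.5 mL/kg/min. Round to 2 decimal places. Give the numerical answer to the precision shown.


One MET = 3.5 mL/kg/min
Number of METs = 17.84 / 3.5
= 5.1 METs

5.1 METs


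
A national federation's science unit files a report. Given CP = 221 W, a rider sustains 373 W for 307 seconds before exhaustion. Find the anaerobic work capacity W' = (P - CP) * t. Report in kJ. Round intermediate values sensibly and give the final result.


Excess power = 373 - 221 = 152 W
Work above CP = 152 * 307 = 46664 J
W' = 46.664 kJ

46.664 kJ


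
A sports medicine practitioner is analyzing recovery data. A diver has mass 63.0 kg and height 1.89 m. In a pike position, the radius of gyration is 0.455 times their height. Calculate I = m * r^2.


r = 0.455 * 1.89 = 0.85995 m
I = m * r^2 = 63.0 * 0.739514 = 46.589 kg*m^2

46.589 kg*m^2


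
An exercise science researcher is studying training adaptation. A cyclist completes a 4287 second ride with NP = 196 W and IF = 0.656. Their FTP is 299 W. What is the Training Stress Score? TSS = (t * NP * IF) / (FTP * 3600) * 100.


t * NP * IF = 4287 * 196 * 0.656 = 551205.312
FTP * 3600 = 1076400
TSS = (551205.312 / 1076400) * 100 = 51.21

51.21 TSS


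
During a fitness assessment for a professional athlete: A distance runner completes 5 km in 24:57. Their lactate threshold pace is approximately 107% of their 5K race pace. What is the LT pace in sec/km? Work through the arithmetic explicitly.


Convert to seconds: 24 min 57 s = 1497 s
Pace per km = 1497 / 5 = 299.4 s/km
LT pace = 299.4 * 1.07 = 320.36 s/km

320.36 s/km


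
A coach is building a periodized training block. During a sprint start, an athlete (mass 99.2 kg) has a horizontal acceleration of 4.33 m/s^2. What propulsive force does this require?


Propulsive force = mass * acceleration
= 99.2 kg * 4.33 m/s^2
= 429.54 N

429.54 N


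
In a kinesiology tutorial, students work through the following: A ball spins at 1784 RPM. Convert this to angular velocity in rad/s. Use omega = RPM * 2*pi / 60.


omega = 1784 * 2 * pi / 60
= 1784 * 6.28318531 / 60
= 11209.203 / 60
= 186.82 rad/s

186.82 rad/s


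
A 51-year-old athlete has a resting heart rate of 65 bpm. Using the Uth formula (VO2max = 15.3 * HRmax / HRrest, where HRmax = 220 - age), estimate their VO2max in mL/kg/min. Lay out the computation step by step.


HRmax = 220 - 51 = 169 bpm
Ratio = HRmax / HRrest = 169 / 65 = 2.6
VO2max = 15.3 * 2.6 = 39.78 mL/kg/min

39.78 mL/kg/min


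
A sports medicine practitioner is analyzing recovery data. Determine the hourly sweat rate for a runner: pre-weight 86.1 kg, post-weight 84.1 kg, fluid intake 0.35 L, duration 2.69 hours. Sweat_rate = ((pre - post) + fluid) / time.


Mass lost = 86.1 - 84.1 = 2.0 kg
Add fluid consumed: 2.0 + 0.35 = 2.35 L total sweat
Sweat rate = 2.35 / 2.69 = 0.874 L/h

0.874 L/h


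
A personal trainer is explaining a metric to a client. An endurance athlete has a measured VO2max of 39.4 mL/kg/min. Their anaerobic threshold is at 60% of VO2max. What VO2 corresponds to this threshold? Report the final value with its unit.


Anaerobic threshold VO2 = VO2max * 60%
= 39.4 * 0.6
= 23.64 mL/kg/min

23.64 mL/kg/min


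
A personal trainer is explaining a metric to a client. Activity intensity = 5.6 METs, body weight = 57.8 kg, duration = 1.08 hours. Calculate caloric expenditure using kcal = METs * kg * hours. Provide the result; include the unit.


kcal = 5.6 * 57.8 * 1.08
= 323.68 * 1.08
= 349.57 kcal

349.57 kcal


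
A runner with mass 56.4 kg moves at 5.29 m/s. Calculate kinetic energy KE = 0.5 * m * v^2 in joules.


v^2 = 5.29^2 = 27.9841
KE = 0.5 * 56.4 * 27.9841
= 789.15 J

789.15 J


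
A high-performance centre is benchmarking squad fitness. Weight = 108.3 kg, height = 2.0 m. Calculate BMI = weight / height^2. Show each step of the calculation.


height^2 = 2.0^2 = 4.0
BMI = 108.3 / 4.0 = 27.08 kg/m^2

27.08 kg/m^2


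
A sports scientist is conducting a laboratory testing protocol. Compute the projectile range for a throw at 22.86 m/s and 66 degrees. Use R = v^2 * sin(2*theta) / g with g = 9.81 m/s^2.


Two times the angle = 132 degrees
sin(132) = 0.743145
R = 522.5796 * 0.743145 / 9.81 = 39.587 m

39.587 m


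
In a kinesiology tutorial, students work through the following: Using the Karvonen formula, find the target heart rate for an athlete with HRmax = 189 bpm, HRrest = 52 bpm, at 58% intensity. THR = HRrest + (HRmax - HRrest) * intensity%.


HRR = 189 - 52 = 137
THR = 52 + 137 * 0.58
= 52 + 79.46
= 131.46 bpm

131.46 bpm


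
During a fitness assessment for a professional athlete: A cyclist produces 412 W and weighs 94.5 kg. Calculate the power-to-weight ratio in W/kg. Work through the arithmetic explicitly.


P/W = power / mass
= 412 / 94.5
= 4.36 W/kg

4.36 W/kg


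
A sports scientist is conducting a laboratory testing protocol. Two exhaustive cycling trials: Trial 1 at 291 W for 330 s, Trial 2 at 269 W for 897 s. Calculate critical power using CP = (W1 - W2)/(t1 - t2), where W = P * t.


W1 = 291 * 330 = 96030 J
W2 = 269 * 897 = 241293 J
CP = (96030 - 241293) / (330 - 897)
= -145263 / -567
= 256.2 W

256.2 W


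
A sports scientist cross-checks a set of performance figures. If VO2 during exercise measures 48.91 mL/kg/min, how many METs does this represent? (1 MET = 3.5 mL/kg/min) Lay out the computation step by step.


METs = VO2 / 3.5 = 48.91 / 3.5 = 13.97

13.97 METs


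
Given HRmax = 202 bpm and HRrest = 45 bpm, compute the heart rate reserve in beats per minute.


Heart rate reserve = maximum HR minus resting HR
HRR = 202 - 45 = 157 bpm

157 bpm


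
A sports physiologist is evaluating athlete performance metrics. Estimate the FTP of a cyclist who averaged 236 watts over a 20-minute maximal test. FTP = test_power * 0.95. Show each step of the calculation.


FTP = 236 * 0.95 = 224.2 W

224.2 W


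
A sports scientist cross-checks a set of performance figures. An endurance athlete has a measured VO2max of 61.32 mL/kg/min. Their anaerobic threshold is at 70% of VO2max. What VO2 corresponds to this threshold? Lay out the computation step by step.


Anaerobic threshold VO2 = VO2max * 70%
= 61.32 * 0.7
= 42.92 mL/kg/min

42.92 mL/kg/min


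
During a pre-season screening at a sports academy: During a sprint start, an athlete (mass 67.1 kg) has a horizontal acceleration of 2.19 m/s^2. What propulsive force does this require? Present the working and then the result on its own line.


Propulsive force = mass * acceleration
= 67.1 kg * 2.19 m/s^2
= 146.95 N

146.95 N


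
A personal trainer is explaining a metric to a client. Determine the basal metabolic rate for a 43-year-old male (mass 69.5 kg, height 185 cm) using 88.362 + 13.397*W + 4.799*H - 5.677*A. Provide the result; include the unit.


BMR = 88.362 + 13.397*69.5 + 4.799*185 - 5.677*43
= 1663.16 kcal/day

1663.16 kcal/day


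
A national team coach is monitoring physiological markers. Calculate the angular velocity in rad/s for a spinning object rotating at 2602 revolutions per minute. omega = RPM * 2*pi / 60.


omega = RPM * 2*pi / 60
= 2602 * 6.28318531 / 60
= 272.481 rad/s

272.481 rad/s


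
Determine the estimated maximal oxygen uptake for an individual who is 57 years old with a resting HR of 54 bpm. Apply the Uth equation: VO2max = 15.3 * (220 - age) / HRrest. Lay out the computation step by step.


HRmax = 220 - 57 = 163
VO2max = 15.3 * (163 / 54)
= 15.3 * 3.0185
= 46.18 mL/kg/min

46.18 mL/kg/min


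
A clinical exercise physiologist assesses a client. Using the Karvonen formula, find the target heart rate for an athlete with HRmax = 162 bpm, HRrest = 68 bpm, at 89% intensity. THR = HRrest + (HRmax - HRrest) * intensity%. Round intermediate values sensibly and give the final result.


HRR = 162 - 68 = 94
THR = 68 + 94 * 0.89
= 68 + 83.66
= 151.66 bpm

151.66 bpm


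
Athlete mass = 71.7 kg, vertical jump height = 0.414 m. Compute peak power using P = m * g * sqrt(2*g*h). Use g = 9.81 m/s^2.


sqrt(2 * 9.81 * 0.414) = sqrt(8.12268) = 2.850032 m/s
P = 71.7 * 9.81 * 2.850032
= 2004.65 W

2004.65 W


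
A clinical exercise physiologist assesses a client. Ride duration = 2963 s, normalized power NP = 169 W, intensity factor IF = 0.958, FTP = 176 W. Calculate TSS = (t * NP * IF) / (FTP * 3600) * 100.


Numerator = 2963 * 169 * 0.958 = 479715.626
Denominator = 176 * 3600 = 633600
TSS = 479715.626 / 633600 * 100
= 75.71

75.71 TSS


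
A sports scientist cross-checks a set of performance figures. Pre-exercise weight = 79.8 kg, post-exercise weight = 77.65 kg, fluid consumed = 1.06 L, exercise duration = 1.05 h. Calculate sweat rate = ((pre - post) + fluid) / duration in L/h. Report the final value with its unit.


Weight loss = 79.8 - 77.65 = 2.15 kg (approx L)
Total sweat = 2.15 + 1.06 = 3.21 L
Sweat rate = 3.21 / 1.05 = 3.057 L/h

3.057 L/h


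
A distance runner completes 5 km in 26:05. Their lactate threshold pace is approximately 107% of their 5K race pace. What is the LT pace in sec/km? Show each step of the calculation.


Convert to seconds: 26 min 5 s = 1565 s
Pace per km = 1565 / 5 = 313.0 s/km
LT pace = 313.0 * 1.07 = 334.91 s/km

334.91 s/km


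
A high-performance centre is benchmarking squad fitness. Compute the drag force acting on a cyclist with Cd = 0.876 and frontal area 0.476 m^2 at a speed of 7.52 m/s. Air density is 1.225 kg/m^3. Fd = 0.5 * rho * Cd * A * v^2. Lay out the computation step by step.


Step 1: v^2 = 56.5504
Step 2: Fd = 0.5 * 1.225 * 0.876 * 0.476 * 56.5504
= 14.443 N

14.443 N


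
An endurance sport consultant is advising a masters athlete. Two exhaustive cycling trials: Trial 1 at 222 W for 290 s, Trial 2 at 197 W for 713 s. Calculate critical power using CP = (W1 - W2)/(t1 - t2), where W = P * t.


W1 = 222 * 290 = 64380 J
W2 = 197 * 713 = 140461 J
CP = (64380 - 140461) / (290 - 713)
= -76081 / -423
= 179.86 W

179.86 W


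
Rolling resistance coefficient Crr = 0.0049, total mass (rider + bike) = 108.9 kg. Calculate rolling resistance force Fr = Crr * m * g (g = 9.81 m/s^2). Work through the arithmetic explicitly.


Fr = Crr * m * g
= 0.0049 * 108.9 * 9.81
= 5.235 N

5.235 N


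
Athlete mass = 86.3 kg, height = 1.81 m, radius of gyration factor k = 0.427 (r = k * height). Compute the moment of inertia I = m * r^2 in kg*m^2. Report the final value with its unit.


r = k * height = 0.427 * 1.81 = 0.77287 m
r^2 = 0.77287^2 = 0.597328
I = 86.3 * 0.597328 = 51.549 kg*m^2

51.549 kg*m^2


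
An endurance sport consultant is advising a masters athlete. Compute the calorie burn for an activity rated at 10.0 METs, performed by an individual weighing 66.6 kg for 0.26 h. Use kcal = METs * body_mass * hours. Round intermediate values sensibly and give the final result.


Product of METs and mass = 10.0 * 66.6 = 666.0
Total kcal = 666.0 * 0.26 = 173.16 kcal

173.16 kcal


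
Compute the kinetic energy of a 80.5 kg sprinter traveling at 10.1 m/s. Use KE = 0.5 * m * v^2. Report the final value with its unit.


Velocity squared = 102.01
KE = 0.5 * 80.5 * 102.01 = 4105.9 J

4105.9 J


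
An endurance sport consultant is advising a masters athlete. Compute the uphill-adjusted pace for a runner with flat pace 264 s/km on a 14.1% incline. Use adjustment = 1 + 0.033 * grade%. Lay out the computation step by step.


Adjustment factor = 1 + 0.033 * 14.1 = 1.4653
Grade-adjusted pace = 264 * 1.4653 = 386.84 s/km

386.84 s/km


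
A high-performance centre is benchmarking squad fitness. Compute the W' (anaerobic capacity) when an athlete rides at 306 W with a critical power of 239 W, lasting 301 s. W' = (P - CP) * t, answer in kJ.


Above-CP power = 67 W
Duration = 301 s
W' = 67 * 301 = 20167 J
Convert: 20167 / 1000 = 20.167 kJ

20.167 kJ


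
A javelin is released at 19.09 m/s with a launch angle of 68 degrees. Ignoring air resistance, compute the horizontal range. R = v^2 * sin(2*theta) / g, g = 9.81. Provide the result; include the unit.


Launch speed squared = 364.4281
sin(2 * 68 deg) = 0.694658
Range = 364.4281 * 0.694658 / 9.81
= 25.806 m

25.806 m


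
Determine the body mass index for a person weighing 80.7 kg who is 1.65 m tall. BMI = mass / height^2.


BMI = mass / height^2
= 80.7 / 1.65^2
= 80.7 / 2.7225
= 29.64 kg/m^2

29.64 kg/m^2


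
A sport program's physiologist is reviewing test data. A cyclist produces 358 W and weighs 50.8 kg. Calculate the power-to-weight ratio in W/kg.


P/W = power / mass
= 358 / 50.8
= 7.047 W/kg

7.047 W/kg


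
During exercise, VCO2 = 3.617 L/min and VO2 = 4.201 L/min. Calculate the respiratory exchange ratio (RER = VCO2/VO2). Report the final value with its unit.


RER = VCO2 / VO2
= 3.617 / 4.201
= 0.861

0.861


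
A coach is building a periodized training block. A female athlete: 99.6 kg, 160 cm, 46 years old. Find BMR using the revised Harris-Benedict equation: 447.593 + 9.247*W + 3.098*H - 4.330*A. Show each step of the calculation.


Intercept = 447.593
Weight contribution = 9.247 * 99.6 = 921.0012
Height contribution = 3.098 * 160 = 495.68
Age contribution = 4.33 * 46 = 199.18
BMR = 447.593 + 921.0012 + 495.68 - 199.18
= 1665.09 kcal/day

1665.09 kcal/day


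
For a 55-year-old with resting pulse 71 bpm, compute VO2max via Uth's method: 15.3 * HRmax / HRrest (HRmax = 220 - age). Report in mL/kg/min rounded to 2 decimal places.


Step 1: HRmax = 220 - 55 = 165 bpm
Step 2: Ratio = 165 / 71 = 2.3239
Step 3: VO2max = 15.3 * 2.3239 = 35.56 mL/kg/min

35.56 mL/kg/min


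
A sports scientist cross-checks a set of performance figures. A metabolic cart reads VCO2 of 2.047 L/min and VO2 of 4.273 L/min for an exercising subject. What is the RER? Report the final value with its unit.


RER = VCO2 / VO2 = 2.047 / 4.273 = 0.4791

0.4791


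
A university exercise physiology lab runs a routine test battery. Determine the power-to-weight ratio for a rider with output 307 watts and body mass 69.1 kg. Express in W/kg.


P/W = 307 / 69.1 = 4.443 W/kg

4.443 W/kg


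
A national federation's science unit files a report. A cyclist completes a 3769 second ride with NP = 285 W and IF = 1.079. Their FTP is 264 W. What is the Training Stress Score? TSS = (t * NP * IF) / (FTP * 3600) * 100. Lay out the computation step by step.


t * NP * IF = 3769 * 285 * 1.079 = 1159024.035
FTP * 3600 = 950400
TSS = (1159024.035 / 950400) * 100 = 121.95

121.95 TSS


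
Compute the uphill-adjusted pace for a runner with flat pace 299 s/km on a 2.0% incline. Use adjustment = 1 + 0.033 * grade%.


Adjustment factor = 1 + 0.033 * 2.0 = 1.066
Grade-adjusted pace = 299 * 1.066 = 318.73 s/km

318.73 s/km


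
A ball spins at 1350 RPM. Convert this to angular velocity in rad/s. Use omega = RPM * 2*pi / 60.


omega = 1350 * 2 * pi / 60
= 1350 * 6.28318531 / 60
= 8482.3 / 60
= 141.372 rad/s

141.372 rad/s


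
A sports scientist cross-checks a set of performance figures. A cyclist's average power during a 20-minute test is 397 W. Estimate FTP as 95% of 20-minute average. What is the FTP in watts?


FTP = 20-min power * 0.95
= 397 * 0.95
= 377.15 W

377.15 W


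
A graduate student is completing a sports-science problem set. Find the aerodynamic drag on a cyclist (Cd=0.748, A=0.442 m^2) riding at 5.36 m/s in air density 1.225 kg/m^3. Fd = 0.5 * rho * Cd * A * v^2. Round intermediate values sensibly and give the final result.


Fd = 0.5 * 1.225 * 0.748 * 0.442 * 5.36^2
= 0.5 * 1.225 * 0.748 * 0.442 * 28.7296
= 5.818 N

5.818 N


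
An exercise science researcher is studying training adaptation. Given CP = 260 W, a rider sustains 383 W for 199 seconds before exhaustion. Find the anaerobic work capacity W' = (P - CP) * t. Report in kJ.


Excess power = 383 - 260 = 123 W
Work above CP = 123 * 199 = 24477 J
W' = 24.477 kJ

24.477 kJ


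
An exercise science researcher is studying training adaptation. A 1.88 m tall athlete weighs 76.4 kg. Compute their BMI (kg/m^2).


height^2 = 3.5344 m^2
BMI = 76.4 / 3.5344 = 21.62 kg/m^2

21.62 kg/m^2


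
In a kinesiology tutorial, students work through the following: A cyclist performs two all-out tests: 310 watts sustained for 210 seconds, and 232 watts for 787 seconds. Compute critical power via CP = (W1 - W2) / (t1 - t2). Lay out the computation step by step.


W1 = P1 * t1 = 310 * 210 = 65100 J
W2 = P2 * t2 = 232 * 787 = 182584 J
CP = (65100 - 182584) / (210 - 787)
= 203.61 W

203.61 W


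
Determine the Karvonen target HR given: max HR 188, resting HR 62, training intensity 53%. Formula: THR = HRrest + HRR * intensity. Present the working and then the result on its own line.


HRR = HRmax - HRrest = 188 - 62 = 126
THR = 62 + 126 * 0.53
= 128.78 bpm

128.78 bpm


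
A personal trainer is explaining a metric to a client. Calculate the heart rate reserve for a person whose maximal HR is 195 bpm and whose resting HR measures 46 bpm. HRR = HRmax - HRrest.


HRmax = 195 bpm
HRrest = 46 bpm
HRR = 195 - 46 = 149 bpm

149 bpm


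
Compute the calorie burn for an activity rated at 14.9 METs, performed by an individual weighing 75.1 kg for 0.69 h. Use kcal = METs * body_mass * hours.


Product of METs and mass = 14.9 * 75.1 = 1118.99
Total kcal = 1118.99 * 0.69 = 772.1 kcal

772.1 kcal


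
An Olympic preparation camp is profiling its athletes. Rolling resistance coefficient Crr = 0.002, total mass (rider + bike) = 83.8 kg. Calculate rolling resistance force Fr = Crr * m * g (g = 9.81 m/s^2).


Fr = Crr * m * g
= 0.002 * 83.8 * 9.81
= 1.644 N

1.644 N


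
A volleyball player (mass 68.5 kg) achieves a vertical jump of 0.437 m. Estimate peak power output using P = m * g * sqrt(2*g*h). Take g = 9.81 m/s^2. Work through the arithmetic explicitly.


2 * g * h = 2 * 9.81 * 0.437 = 8.57394
sqrt(8.57394) = 2.928129 m/s
P = 68.5 * 9.81 * 2.928129 = 1967.66 W

1967.66 W


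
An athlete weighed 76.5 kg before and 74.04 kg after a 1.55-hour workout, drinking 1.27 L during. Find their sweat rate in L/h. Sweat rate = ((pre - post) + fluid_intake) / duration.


Body mass change = 2.46 kg
Total sweat loss = 2.46 + 1.27 = 3.73 L
Rate = 3.73 / 1.55 = 2.406 L/h

2.406 L/h


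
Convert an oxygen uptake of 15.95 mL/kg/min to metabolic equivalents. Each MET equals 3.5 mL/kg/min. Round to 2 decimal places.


One MET = 3.5 mL/kg/min
Number of METs = 15.95 / 3.5
= 4.56 METs

4.56 METs


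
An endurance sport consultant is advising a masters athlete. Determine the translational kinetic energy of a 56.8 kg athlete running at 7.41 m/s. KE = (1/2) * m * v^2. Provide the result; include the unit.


KE = 0.5 * m * v^2
= 0.5 * 56.8 * 7.41^2
= 0.5 * 56.8 * 54.9081
= 1559.39 J

1559.39 J


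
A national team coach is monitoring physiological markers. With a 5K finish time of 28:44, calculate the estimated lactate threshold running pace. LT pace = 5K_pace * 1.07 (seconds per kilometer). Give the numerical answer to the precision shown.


Race duration = 1724 s for 5 km
Average pace = 1724 / 5 = 344.8 s/km
LT pace = 344.8 * 1.07
= 368.94 s/km

368.94 s/km


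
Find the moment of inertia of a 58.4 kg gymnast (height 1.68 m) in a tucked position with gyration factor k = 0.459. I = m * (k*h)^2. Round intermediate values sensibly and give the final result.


Radius of gyration = 0.459 * 1.68 = 0.77112 m
I = 58.4 * 0.77112^2
= 58.4 * 0.594626
= 34.726 kg*m^2

34.726 kg*m^2


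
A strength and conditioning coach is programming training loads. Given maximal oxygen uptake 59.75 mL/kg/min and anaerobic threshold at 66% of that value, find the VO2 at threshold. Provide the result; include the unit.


Percentage as decimal = 0.66
VO2 at AT = 59.75 * 0.66 = 39.44 mL/kg/min

39.44 mL/kg/min


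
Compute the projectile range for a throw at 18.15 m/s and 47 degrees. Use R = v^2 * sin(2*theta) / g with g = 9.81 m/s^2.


Two times the angle = 94 degrees
sin(94) = 0.997564
R = 329.4225 * 0.997564 / 9.81 = 33.498 m

33.498 m


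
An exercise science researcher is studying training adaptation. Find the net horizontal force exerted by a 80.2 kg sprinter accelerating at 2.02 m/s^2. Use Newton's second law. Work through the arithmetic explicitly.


Newton's second law: F = m * a
F = 80.2 * 2.02 = 162.0 N

162.0 N


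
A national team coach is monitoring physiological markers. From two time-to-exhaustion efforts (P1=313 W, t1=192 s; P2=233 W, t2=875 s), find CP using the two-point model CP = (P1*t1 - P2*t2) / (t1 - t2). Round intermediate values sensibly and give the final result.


Work in trial 1 = 60096 J
Work in trial 2 = 203875 J
Delta work = -143779 J
Delta time = -683 s
CP = -143779 / -683 = 210.51 W

210.51 W


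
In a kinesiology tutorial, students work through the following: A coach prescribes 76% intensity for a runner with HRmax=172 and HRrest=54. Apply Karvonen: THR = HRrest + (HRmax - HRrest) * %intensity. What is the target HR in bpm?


Heart rate reserve = 172 - 54 = 118
Intensity fraction = 76 / 100 = 0.76
THR = 54 + 118 * 0.76 = 143.68 bpm

143.68 bpm


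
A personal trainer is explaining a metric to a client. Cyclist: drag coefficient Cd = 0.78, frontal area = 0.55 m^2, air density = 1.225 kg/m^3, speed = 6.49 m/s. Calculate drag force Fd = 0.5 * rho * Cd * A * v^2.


v^2 = 6.49^2 = 42.1201
Fd = 0.5 * 1.225 * 0.78 * 0.55 * 42.1201
= 11.068 N

11.068 N


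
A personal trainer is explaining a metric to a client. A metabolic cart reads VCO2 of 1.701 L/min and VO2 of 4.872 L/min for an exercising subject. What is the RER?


RER = VCO2 / VO2 = 1.701 / 4.872 = 0.3491

0.3491


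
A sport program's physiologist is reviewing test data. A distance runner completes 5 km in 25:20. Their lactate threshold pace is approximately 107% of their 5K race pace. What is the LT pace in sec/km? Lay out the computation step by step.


Convert to seconds: 25 min 20 s = 1520 s
Pace per km = 1520 / 5 = 304.0 s/km
LT pace = 304.0 * 1.07 = 325.28 s/km

325.28 s/km


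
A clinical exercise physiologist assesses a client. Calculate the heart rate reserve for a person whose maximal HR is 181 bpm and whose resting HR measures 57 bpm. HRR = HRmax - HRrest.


HRmax = 181 bpm
HRrest = 57 bpm
HRR = 181 - 57 = 124 bpm

124 bpm


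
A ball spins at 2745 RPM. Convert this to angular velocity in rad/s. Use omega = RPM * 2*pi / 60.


omega = 2745 * 2 * pi / 60
= 2745 * 6.28318531 / 60
= 17247.344 / 60
= 287.456 rad/s

287.456 rad/s


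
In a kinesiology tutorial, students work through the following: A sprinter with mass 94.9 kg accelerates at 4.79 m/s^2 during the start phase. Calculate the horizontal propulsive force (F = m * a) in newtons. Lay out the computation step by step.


F = m * a
= 94.9 * 4.79
= 454.57 N

454.57 N


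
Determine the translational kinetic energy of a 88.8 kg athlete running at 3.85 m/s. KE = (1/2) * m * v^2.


KE = 0.5 * m * v^2
= 0.5 * 88.8 * 3.85^2
= 0.5 * 88.8 * 14.8225
= 658.12 J

658.12 J


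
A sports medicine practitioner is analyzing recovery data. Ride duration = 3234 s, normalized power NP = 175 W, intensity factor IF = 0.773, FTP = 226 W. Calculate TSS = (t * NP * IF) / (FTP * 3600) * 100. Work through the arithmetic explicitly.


Numerator = 3234 * 175 * 0.773 = 437479.35
Denominator = 226 * 3600 = 813600
TSS = 437479.35 / 813600 * 100
= 53.77

53.77 TSS


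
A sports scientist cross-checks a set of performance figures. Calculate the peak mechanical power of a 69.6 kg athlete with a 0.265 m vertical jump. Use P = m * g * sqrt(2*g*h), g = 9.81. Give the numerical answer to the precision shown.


First, sqrt(2gh) = sqrt(2 * 9.81 * 0.265)
= sqrt(5.1993) = 2.280197 m/s
Power = 69.6 * 9.81 * 2.280197 = 1556.86 W

1556.86 W


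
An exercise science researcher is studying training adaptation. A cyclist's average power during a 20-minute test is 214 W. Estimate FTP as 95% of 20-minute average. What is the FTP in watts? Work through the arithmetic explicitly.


FTP = 20-min power * 0.95
= 214 * 0.95
= 203.3 W

203.3 W


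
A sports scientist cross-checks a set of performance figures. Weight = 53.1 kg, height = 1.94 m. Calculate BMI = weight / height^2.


height^2 = 1.94^2 = 3.7636
BMI = 53.1 / 3.7636 = 14.11 kg/m^2

14.11 kg/m^2


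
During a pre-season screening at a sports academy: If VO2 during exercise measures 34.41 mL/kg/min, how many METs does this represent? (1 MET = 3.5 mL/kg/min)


METs = VO2 / 3.5 = 34.41 / 3.5 = 9.83

9.83 METs


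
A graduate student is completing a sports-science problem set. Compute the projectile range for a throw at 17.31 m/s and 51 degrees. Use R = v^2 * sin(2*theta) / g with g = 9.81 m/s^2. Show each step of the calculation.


Two times the angle = 102 degrees
sin(102) = 0.978148
R = 299.6361 * 0.978148 / 9.81 = 29.876 m

29.876 m


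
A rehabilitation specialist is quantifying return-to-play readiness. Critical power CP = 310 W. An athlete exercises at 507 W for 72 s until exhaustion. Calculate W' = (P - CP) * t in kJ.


P - CP = 507 - 310 = 197 W
W' = 197 * 72 = 14184 J
= 14184 / 1000 = 14.184 kJ

14.184 kJ


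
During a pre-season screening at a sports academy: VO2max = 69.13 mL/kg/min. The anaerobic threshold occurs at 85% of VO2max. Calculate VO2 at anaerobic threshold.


AT fraction = 85 / 100 = 0.85
AT VO2 = 69.13 * 0.85
= 58.76 mL/kg/min

58.76 mL/kg/min


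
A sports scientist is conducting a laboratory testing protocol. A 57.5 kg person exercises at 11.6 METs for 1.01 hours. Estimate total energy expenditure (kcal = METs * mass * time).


Energy = METs * mass(kg) * time(h)
= 11.6 * 57.5 * 1.01
= 673.67 kcal

673.67 kcal


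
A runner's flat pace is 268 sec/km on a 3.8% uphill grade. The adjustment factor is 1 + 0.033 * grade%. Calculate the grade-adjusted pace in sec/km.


Factor = 1 + 0.033 * 3.8 = 1.1254
Adjusted pace = 268 * 1.1254
= 301.61 sec/km

301.61 s/km


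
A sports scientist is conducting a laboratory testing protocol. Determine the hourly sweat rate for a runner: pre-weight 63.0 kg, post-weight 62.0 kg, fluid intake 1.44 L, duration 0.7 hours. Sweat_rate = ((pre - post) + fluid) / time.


Mass lost = 63.0 - 62.0 = 1.0 kg
Add fluid consumed: 1.0 + 1.44 = 2.44 L total sweat
Sweat rate = 2.44 / 0.7 = 3.486 L/h

3.486 L/h


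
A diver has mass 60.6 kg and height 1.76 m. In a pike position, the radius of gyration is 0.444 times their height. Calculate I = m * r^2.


r = 0.444 * 1.76 = 0.78144 m
I = m * r^2 = 60.6 * 0.610648 = 37.005 kg*m^2

37.005 kg*m^2


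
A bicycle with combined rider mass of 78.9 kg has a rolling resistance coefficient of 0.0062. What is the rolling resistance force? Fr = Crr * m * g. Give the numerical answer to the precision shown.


Fr = 0.0062 * 78.9 * 9.81
= 0.48918 * 9.81
= 4.799 N

4.799 N


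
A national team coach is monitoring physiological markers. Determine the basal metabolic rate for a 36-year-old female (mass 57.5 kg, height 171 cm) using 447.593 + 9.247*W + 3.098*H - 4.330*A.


BMR = 447.593 + 9.247*57.5 + 3.098*171 - 4.330*36
= 1353.17 kcal/day

1353.17 kcal/day


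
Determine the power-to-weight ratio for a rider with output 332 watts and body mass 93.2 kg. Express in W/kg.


P/W = 332 / 93.2 = 3.562 W/kg

3.562 W/kg


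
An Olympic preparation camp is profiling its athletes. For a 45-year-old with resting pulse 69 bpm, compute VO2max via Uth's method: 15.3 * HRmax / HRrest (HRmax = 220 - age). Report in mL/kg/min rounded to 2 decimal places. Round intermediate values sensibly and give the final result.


Step 1: HRmax = 220 - 45 = 175 bpm
Step 2: Ratio = 175 / 69 = 2.5362
Step 3: VO2max = 15.3 * 2.5362 = 38.8 mL/kg/min

38.8 mL/kg/min


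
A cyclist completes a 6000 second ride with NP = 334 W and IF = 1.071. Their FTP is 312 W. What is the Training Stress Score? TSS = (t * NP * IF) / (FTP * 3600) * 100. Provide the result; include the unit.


t * NP * IF = 6000 * 334 * 1.071 = 2146284.0
FTP * 3600 = 1123200
TSS = (2146284.0 / 1123200) * 100 = 191.09

191.09 TSS


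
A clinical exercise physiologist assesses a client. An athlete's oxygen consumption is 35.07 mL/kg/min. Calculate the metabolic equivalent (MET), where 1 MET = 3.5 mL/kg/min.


MET = VO2 / 3.5
= 35.07 / 3.5
= 10.02 METs

10.02 METs


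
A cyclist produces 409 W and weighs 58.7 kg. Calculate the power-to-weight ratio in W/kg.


P/W = power / mass
= 409 / 58.7
= 6.968 W/kg

6.968 W/kg


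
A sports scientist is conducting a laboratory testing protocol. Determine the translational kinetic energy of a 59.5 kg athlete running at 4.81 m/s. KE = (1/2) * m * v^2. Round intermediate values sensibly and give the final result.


KE = 0.5 * m * v^2
= 0.5 * 59.5 * 4.81^2
= 0.5 * 59.5 * 23.1361
= 688.3 J

688.3 J
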